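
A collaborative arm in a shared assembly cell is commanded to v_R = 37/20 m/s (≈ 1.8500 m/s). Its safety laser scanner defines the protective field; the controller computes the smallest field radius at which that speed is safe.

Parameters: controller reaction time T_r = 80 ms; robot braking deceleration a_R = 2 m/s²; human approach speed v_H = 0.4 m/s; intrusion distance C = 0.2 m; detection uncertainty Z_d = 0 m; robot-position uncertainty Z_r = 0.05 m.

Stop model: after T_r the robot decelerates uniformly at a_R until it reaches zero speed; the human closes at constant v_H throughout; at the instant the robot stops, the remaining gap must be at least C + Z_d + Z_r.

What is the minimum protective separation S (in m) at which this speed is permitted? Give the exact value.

S_min = 2649/1600 m = 1.6556 m

T_s = v_R/a_R = (37/20)/2 = 0.9250 s
robot covers v_R·T_r = 1.8500·0.0800 = 0.1480 m before braking
robot covers 1.8500·0.9250 − ½·2.0000·0.9250² = 0.8556 m while stopping
human closes 0.4000·1.0050 = 0.4020 m
C+Z_d+Z_r = 0.2000+0.0000+0.0500 = 0.2500 m
S_min ≈ 0.1480+0.8556+0.4020+0.2500  ⇒  S_min = 2649/1600 m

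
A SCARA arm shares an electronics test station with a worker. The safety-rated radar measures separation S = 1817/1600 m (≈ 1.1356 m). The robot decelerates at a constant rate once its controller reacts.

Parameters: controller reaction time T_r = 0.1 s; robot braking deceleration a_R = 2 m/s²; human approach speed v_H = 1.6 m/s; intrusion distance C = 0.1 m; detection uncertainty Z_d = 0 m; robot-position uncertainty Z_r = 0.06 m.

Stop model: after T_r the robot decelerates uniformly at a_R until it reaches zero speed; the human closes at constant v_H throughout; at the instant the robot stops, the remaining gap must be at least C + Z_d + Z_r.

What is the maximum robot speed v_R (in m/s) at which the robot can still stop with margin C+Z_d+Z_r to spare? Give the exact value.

at the boundary: (1/4)·v² + (9/10)·v + (-261/320) = 0
  disc = (9/10)² − 4·(1/4)·(-261/320) = 2601/1600 ; √disc = 51/40
  v_R = (−(9/10) + 51/40) / (2·(1/4)) = 3/4 m/s
check:
braking lasts T_s = (3/4)/2 = 0.3750 s
reaction-phase robot travel = 0.7500·0.1000 = 0.0750 m
robot covers 0.7500·0.3750 − ½·2.0000·0.3750² = 0.1406 m while stopping
human over T_r+T_s: 1.6000·(0.1000+0.3750) = 0.7600 m
residual clearance needed = 0.1000+0.0000+0.0600 = 0.1600 m
sum ≈ 0.0750+0.1406+0.7600+0.1600 ≈ 1.1356 m = S ✓

v_R_max = 3/4 m/s = 0.7500 m/s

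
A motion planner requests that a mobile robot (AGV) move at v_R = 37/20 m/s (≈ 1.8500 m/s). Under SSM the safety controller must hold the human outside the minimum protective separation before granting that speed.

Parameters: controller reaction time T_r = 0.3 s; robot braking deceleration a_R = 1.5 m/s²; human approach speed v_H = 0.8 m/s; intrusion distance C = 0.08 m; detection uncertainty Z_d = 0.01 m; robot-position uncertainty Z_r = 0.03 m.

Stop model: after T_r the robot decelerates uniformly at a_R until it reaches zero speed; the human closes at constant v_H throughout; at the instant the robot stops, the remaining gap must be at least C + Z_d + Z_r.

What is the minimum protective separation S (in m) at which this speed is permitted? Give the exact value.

braking lasts T_s = (37/20)/(3/2) = 1.2333 s
reaction-phase robot travel = 1.8500·0.3000 = 0.5550 m
robot covers 1.8500·1.2333 − ½·1.5000·1.2333² = 1.1408 m while stopping
person approaches 0.8000·(0.3000+1.2333) = 1.2267 m
C+Z_d+Z_r = 0.0800+0.0100+0.0300 = 0.1200 m
S_min ≈ 0.5550+1.1408+1.2267+0.1200  ⇒  S_min = 1217/400 m

S_min = 1217/400 m = 3.0425 m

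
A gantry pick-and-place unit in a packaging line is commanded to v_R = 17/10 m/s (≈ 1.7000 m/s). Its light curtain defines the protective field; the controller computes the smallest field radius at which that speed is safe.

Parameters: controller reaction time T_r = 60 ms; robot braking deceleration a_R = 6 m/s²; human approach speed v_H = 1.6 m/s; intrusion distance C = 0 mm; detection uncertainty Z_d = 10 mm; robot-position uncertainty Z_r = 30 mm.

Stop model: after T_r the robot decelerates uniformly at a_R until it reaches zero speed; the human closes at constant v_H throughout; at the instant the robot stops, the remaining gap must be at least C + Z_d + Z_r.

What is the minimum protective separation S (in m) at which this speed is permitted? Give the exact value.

braking lasts T_s = (17/10)/6 = 0.2833 s
robot covers v_R·T_r = 1.7000·0.0600 = 0.1020 m before braking
robot covers 1.7000·0.2833 − ½·6.0000·0.2833² = 0.2408 m while stopping
human over T_r+T_s: 1.6000·(0.0600+0.2833) = 0.5493 m
margins: 0.0000+0.0100+0.0300 = 0.0400 m
S_min ≈ 0.1020+0.2408+0.5493+0.0400  ⇒  S_min = 5593/6000 m

S_min = 5593/6000 m = 0.9322 m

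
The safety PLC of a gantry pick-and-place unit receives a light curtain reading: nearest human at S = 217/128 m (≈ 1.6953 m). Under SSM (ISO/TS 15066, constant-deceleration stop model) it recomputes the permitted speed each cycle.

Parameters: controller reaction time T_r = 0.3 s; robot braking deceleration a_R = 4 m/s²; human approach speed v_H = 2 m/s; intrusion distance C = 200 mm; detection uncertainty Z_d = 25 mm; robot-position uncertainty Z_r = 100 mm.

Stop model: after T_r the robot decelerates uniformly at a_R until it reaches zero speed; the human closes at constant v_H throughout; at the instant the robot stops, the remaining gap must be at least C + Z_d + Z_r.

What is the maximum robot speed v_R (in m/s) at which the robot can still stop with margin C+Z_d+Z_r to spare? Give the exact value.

v_R_max = 17/20 m/s = 0.8500 m/s

collect terms ⇒ (1/8)·v_R² + (4/5)·v_R + (-493/640) = 0
  disc = (4/5)² − 4·(1/8)·(-493/640) = 6561/6400 ; √disc = 81/80
  v_R = (−(4/5) + 81/80) / (2·(1/8)) = 17/20 m/s
check:
braking lasts T_s = (17/20)/4 = 0.2125 s
robot in T_r: 0.8500·0.3000 = 0.2550 m
braking distance = 0.8500²/(2·4.0000) = 0.0903 m
person approaches 2.0000·(0.3000+0.2125) = 1.0250 m
margins: 0.2000+0.0250+0.1000 = 0.3250 m
sum ≈ 0.2550+0.0903+1.0250+0.3250 ≈ 1.6953 m = S ✓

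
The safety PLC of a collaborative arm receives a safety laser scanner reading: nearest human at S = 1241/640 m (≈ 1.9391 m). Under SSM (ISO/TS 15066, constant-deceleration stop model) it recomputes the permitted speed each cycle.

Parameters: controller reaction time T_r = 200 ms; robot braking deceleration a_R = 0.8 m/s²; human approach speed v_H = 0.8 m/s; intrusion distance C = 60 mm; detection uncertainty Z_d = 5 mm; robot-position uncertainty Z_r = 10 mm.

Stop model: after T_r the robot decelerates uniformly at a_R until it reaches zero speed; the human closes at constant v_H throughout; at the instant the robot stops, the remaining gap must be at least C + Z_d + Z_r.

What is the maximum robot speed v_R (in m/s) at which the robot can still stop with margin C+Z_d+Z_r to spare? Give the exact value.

v_R_max = 19/20 m/s = 0.9500 m/s

at the boundary: (5/8)·v² + (6/5)·v + (-5453/3200) = 0
  disc = (6/5)² − 4·(5/8)·(-5453/3200) = 36481/6400 ; √disc = 191/80
  v_R = (−(6/5) + 191/80) / (2·(5/8)) = 19/20 m/s
check:
T_s = v_R/a_R = (19/20)/(4/5) = 1.1875 s
robot covers v_R·T_r = 0.9500·0.2000 = 0.1900 m before braking
robot covers 0.9500·1.1875 − ½·0.8000·1.1875² = 0.5641 m while stopping
person approaches 0.8000·(0.2000+1.1875) = 1.1100 m
margins: 0.0600+0.0050+0.0100 = 0.0750 m
sum ≈ 0.1900+0.5641+1.1100+0.0750 ≈ 1.9391 m = S ✓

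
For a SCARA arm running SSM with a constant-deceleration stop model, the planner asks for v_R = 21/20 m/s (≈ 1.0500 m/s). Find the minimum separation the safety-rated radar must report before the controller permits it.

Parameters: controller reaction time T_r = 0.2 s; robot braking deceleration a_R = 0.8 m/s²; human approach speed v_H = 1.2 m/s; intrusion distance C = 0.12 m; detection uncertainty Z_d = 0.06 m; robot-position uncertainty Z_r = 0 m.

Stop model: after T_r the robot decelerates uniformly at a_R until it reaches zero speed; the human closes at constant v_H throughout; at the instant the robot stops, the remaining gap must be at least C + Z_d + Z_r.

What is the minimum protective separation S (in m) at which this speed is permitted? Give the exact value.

T_s = v_R/a_R = (21/20)/(4/5) = 1.3125 s
robot covers v_R·T_r = 1.0500·0.2000 = 0.2100 m before braking
robot under decel: 1.0500²/(2·0.8000) = 0.6891 m
human closes 1.2000·1.5125 = 1.8150 m
residual clearance needed = 0.1200+0.0600+0.0000 = 0.1800 m
S_min ≈ 0.2100+0.6891+1.8150+0.1800  ⇒  S_min = 9261/3200 m

S_min = 9261/3200 m = 2.8941 m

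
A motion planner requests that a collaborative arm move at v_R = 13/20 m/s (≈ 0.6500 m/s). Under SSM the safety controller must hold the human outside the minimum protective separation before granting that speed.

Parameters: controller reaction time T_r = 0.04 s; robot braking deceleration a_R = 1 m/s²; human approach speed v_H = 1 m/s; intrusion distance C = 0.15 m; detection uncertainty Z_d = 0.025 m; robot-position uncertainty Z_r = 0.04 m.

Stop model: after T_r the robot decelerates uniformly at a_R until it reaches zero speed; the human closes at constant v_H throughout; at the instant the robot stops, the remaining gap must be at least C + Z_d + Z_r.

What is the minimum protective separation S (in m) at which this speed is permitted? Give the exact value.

S_min = 4569/4000 m = 1.1422 m

T_s = v_R/a_R = (13/20)/1 = 0.6500 s
robot in T_r: 0.6500·0.0400 = 0.0260 m
braking distance = 0.6500²/(2·1.0000) = 0.2112 m
person approaches 1.0000·(0.0400+0.6500) = 0.6900 m
residual clearance needed = 0.1500+0.0250+0.0400 = 0.2150 m
S_min ≈ 0.0260+0.2112+0.6900+0.2150  ⇒  S_min = 4569/4000 m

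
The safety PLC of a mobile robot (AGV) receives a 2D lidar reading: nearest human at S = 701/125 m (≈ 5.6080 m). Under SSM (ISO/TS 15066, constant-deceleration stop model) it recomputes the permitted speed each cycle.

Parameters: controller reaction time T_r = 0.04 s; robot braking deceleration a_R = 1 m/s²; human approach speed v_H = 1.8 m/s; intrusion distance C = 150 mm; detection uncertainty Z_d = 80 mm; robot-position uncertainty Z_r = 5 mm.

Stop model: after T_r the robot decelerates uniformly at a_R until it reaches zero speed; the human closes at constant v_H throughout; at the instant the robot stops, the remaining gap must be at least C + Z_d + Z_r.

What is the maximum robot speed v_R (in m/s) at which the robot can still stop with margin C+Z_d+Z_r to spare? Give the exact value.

quadratic (1/2)·v² + (46/25)·v + (-5301/1000) = 0
  disc = (46/25)² − 4·(1/2)·(-5301/1000) = 34969/2500 ; √disc = 187/50
  v_R = (−(46/25) + 187/50) / (2·(1/2)) = 19/10 m/s
check:
T_s = v_R/a_R = (19/10)/1 = 1.9000 s
robot in T_r: 1.9000·0.0400 = 0.0760 m
robot covers 1.9000·1.9000 − ½·1.0000·1.9000² = 1.8050 m while stopping
person approaches 1.8000·(0.0400+1.9000) = 3.4920 m
margins: 0.1500+0.0800+0.0050 = 0.2350 m
sum ≈ 0.0760+1.8050+3.4920+0.2350 ≈ 5.6080 m = S ✓

v_R_max = 19/10 m/s = 1.9000 m/s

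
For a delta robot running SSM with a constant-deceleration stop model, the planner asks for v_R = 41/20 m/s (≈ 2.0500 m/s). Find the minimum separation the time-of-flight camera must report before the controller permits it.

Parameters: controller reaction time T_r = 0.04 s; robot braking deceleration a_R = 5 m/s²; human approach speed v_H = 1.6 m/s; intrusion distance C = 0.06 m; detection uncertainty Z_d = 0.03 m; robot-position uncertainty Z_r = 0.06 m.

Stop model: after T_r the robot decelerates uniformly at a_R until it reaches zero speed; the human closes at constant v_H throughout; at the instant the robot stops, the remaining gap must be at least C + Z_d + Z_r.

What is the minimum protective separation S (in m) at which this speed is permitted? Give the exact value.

stop time T_s = (41/20)/5 = 0.4100 s
reaction-phase robot travel = 2.0500·0.0400 = 0.0820 m
braking distance = 2.0500²/(2·5.0000) = 0.4203 m
person approaches 1.6000·(0.0400+0.4100) = 0.7200 m
residual clearance needed = 0.0600+0.0300+0.0600 = 0.1500 m
S_min ≈ 0.0820+0.4203+0.7200+0.1500  ⇒  S_min = 5489/4000 m

S_min = 5489/4000 m = 1.3722 m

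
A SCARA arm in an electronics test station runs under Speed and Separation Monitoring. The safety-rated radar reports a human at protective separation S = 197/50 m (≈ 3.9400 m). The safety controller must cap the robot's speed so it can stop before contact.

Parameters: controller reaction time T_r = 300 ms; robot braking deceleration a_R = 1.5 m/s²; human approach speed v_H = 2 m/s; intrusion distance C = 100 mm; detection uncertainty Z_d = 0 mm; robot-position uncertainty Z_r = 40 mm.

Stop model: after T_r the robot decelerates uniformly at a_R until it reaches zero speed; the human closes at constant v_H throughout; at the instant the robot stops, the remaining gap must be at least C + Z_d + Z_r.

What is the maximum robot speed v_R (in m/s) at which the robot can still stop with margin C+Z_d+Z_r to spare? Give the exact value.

at the boundary: (1/3)·v² + (49/30)·v + (-16/5) = 0
  disc = (49/30)² − 4·(1/3)·(-16/5) = 6241/900 ; √disc = 79/30
  v_R = (−(49/30) + 79/30) / (2·(1/3)) = 3/2 m/s
check:
braking lasts T_s = (3/2)/(3/2) = 1.0000 s
robot in T_r: 1.5000·0.3000 = 0.4500 m
robot covers 1.5000·1.0000 − ½·1.5000·1.0000² = 0.7500 m while stopping
human closes 2.0000·1.3000 = 2.6000 m
margins: 0.1000+0.0000+0.0400 = 0.1400 m
sum ≈ 0.4500+0.7500+2.6000+0.1400 ≈ 3.9400 m = S ✓

v_R_max = 3/2 m/s = 1.5000 m/s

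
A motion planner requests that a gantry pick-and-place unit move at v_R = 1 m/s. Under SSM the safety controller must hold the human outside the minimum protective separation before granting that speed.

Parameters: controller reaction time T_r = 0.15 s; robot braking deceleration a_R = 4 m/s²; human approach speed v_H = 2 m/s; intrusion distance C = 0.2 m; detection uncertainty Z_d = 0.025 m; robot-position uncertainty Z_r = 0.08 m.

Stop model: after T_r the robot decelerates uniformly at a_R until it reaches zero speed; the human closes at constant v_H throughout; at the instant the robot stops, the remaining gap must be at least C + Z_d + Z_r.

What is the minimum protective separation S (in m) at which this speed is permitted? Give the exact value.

stop time T_s = 1/4 = 0.2500 s
robot in T_r: 1.0000·0.1500 = 0.1500 m
robot covers 1.0000·0.2500 − ½·4.0000·0.2500² = 0.1250 m while stopping
person approaches 2.0000·(0.1500+0.2500) = 0.8000 m
C+Z_d+Z_r = 0.2000+0.0250+0.0800 = 0.3050 m
S_min ≈ 0.1500+0.1250+0.8000+0.3050  ⇒  S_min = 69/50 m

S_min = 69/50 m = 1.3800 m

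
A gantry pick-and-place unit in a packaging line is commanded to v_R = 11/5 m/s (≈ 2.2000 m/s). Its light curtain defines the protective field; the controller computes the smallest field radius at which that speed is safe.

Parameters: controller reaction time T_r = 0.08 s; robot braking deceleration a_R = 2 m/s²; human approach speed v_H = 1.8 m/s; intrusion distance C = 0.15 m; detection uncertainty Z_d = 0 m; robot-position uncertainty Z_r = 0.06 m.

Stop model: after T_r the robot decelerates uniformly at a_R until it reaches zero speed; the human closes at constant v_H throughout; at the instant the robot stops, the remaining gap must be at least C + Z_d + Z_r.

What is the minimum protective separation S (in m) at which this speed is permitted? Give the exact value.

braking lasts T_s = (11/5)/2 = 1.1000 s
robot in T_r: 2.2000·0.0800 = 0.1760 m
robot under decel: 2.2000²/(2·2.0000) = 1.2100 m
human closes 1.8000·1.1800 = 2.1240 m
margins: 0.1500+0.0000+0.0600 = 0.2100 m
S_min ≈ 0.1760+1.2100+2.1240+0.2100  ⇒  S_min = 93/25 m

S_min = 93/25 m = 3.7200 m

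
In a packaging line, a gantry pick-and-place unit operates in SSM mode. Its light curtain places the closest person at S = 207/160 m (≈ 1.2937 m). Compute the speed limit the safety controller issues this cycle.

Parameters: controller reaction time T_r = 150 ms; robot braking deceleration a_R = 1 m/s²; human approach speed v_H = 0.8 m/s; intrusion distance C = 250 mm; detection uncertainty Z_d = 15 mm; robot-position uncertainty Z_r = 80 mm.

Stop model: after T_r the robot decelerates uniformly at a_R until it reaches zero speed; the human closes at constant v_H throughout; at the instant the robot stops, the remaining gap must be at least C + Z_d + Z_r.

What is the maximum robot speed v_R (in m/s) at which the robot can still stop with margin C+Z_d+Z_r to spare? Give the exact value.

quadratic (1/2)·v² + (19/20)·v + (-663/800) = 0
  disc = (19/20)² − 4·(1/2)·(-663/800) = 64/25 ; √disc = 8/5
  v_R = (−(19/20) + 8/5) / (2·(1/2)) = 13/20 m/s
check:
braking lasts T_s = (13/20)/1 = 0.6500 s
robot covers v_R·T_r = 0.6500·0.1500 = 0.0975 m before braking
robot covers 0.6500·0.6500 − ½·1.0000·0.6500² = 0.2112 m while stopping
human over T_r+T_s: 0.8000·(0.1500+0.6500) = 0.6400 m
residual clearance needed = 0.2500+0.0150+0.0800 = 0.3450 m
sum ≈ 0.0975+0.2112+0.6400+0.3450 ≈ 1.2937 m = S ✓

v_R_max = 13/20 m/s = 0.6500 m/s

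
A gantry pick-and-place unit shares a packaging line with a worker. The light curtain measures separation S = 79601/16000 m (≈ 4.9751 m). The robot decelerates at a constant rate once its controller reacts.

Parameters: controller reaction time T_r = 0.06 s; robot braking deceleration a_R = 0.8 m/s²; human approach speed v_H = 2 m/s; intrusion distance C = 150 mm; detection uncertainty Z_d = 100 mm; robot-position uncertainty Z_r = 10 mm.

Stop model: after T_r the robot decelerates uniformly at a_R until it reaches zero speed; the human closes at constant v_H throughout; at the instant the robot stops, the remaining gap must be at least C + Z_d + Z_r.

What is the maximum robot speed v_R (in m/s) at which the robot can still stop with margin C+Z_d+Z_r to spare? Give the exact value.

quadratic (5/8)·v² + (64/25)·v + (-73521/16000) = 0
  disc = (64/25)² − 4·(5/8)·(-73521/16000) = 2886601/160000 ; √disc = 1699/400
  v_R = (−(64/25) + 1699/400) / (2·(5/8)) = 27/20 m/s
check:
T_s = v_R/a_R = (27/20)/(4/5) = 1.6875 s
robot covers v_R·T_r = 1.3500·0.0600 = 0.0810 m before braking
robot covers 1.3500·1.6875 − ½·0.8000·1.6875² = 1.1391 m while stopping
human over T_r+T_s: 2.0000·(0.0600+1.6875) = 3.4950 m
residual clearance needed = 0.1500+0.1000+0.0100 = 0.2600 m
sum ≈ 0.0810+1.1391+3.4950+0.2600 ≈ 4.9751 m = S ✓

v_R_max = 27/20 m/s = 1.3500 m/s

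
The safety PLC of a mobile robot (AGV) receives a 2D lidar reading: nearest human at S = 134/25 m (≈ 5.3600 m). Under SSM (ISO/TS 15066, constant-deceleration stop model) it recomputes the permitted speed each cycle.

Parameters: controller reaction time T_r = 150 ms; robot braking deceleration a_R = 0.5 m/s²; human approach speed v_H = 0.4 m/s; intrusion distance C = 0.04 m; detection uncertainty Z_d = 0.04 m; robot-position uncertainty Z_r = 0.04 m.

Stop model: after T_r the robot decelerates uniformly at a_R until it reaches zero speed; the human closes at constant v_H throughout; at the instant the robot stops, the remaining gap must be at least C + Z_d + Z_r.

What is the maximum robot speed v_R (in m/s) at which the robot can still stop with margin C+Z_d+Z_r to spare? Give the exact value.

v_R_max = 37/20 m/s = 1.8500 m/s

at the boundary: (1)·v² + (19/20)·v + (-259/50) = 0
  disc = (19/20)² − 4·(1)·(-259/50) = 8649/400 ; √disc = 93/20
  v_R = (−(19/20) + 93/20) / (2·(1)) = 37/20 m/s
check:
T_s = v_R/a_R = (37/20)/(1/2) = 3.7000 s
reaction-phase robot travel = 1.8500·0.1500 = 0.2775 m
braking distance = 1.8500²/(2·0.5000) = 3.4225 m
person approaches 0.4000·(0.1500+3.7000) = 1.5400 m
residual clearance needed = 0.0400+0.0400+0.0400 = 0.1200 m
sum ≈ 0.2775+3.4225+1.5400+0.1200 ≈ 5.3600 m = S ✓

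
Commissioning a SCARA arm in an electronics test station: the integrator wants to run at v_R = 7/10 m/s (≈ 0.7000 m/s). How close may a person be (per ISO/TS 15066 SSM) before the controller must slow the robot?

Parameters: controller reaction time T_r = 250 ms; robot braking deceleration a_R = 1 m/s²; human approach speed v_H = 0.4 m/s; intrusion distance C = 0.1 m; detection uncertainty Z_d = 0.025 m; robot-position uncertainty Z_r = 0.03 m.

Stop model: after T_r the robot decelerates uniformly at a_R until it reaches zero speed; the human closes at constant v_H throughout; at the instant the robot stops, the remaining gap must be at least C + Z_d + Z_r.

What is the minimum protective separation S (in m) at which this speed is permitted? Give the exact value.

stop time T_s = (7/10)/1 = 0.7000 s
robot in T_r: 0.7000·0.2500 = 0.1750 m
braking distance = 0.7000²/(2·1.0000) = 0.2450 m
person approaches 0.4000·(0.2500+0.7000) = 0.3800 m
residual clearance needed = 0.1000+0.0250+0.0300 = 0.1550 m
S_min ≈ 0.1750+0.2450+0.3800+0.1550  ⇒  S_min = 191/200 m

S_min = 191/200 m = 0.9550 m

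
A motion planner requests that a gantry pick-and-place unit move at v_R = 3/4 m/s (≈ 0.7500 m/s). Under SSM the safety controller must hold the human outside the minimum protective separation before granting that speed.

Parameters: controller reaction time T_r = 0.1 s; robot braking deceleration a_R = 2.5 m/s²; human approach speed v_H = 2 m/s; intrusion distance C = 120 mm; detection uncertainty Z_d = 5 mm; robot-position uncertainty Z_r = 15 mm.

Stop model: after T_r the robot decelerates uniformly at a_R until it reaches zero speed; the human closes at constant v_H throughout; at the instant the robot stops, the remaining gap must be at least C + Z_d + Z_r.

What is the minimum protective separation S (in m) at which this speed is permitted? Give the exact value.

stop time T_s = (3/4)/(5/2) = 0.3000 s
reaction-phase robot travel = 0.7500·0.1000 = 0.0750 m
braking distance = 0.7500²/(2·2.5000) = 0.1125 m
person approaches 2.0000·(0.1000+0.3000) = 0.8000 m
margins: 0.1200+0.0050+0.0150 = 0.1400 m
S_min ≈ 0.0750+0.1125+0.8000+0.1400  ⇒  S_min = 451/400 m

S_min = 451/400 m = 1.1275 m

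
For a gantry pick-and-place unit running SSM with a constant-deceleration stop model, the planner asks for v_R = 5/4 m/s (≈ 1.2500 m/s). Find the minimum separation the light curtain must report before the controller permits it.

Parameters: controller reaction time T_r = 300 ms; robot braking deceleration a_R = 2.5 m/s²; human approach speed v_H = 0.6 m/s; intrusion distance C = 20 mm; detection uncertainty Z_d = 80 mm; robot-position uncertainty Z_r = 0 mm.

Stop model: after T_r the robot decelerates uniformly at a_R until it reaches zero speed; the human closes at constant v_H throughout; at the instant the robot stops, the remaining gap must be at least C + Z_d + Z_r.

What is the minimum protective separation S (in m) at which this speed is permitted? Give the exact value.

stop time T_s = (5/4)/(5/2) = 0.5000 s
robot covers v_R·T_r = 1.2500·0.3000 = 0.3750 m before braking
robot under decel: 1.2500²/(2·2.5000) = 0.3125 m
person approaches 0.6000·(0.3000+0.5000) = 0.4800 m
margins: 0.0200+0.0800+0.0000 = 0.1000 m
S_min ≈ 0.3750+0.3125+0.4800+0.1000  ⇒  S_min = 507/400 m

S_min = 507/400 m = 1.2675 m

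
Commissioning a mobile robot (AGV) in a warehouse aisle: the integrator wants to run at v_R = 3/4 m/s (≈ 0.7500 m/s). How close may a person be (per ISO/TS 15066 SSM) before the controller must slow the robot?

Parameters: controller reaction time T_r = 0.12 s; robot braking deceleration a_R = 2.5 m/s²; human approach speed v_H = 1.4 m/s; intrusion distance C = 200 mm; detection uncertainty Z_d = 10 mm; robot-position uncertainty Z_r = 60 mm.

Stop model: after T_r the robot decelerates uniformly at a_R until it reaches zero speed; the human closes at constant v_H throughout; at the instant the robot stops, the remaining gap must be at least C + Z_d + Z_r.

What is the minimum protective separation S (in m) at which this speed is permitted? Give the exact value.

T_s = v_R/a_R = (3/4)/(5/2) = 0.3000 s
robot covers v_R·T_r = 0.7500·0.1200 = 0.0900 m before braking
robot covers 0.7500·0.3000 − ½·2.5000·0.3000² = 0.1125 m while stopping
human over T_r+T_s: 1.4000·(0.1200+0.3000) = 0.5880 m
residual clearance needed = 0.2000+0.0100+0.0600 = 0.2700 m
S_min ≈ 0.0900+0.1125+0.5880+0.2700  ⇒  S_min = 2121/2000 m

S_min = 2121/2000 m = 1.0605 m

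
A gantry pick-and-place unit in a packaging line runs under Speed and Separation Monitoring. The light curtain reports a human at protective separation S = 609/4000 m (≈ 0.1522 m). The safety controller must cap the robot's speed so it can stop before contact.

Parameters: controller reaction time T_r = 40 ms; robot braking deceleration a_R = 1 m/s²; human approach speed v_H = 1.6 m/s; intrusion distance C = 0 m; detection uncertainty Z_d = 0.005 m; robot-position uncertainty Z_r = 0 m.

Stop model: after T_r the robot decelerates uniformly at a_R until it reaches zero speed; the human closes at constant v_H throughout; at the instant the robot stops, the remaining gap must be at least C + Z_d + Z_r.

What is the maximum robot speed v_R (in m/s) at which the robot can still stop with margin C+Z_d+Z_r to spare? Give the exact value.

collect terms ⇒ (1/2)·v_R² + (41/25)·v_R + (-333/4000) = 0
  disc = (41/25)² − 4·(1/2)·(-333/4000) = 28561/10000 ; √disc = 169/100
  v_R = (−(41/25) + 169/100) / (2·(1/2)) = 1/20 m/s
check:
T_s = v_R/a_R = (1/20)/1 = 0.0500 s
robot in T_r: 0.0500·0.0400 = 0.0020 m
robot covers 0.0500·0.0500 − ½·1.0000·0.0500² = 0.0013 m while stopping
human closes 1.6000·0.0900 = 0.1440 m
residual clearance needed = 0.0000+0.0050+0.0000 = 0.0050 m
sum ≈ 0.0020+0.0013+0.1440+0.0050 ≈ 0.1522 m = S ✓

v_R_max = 1/20 m/s = 0.0500 m/s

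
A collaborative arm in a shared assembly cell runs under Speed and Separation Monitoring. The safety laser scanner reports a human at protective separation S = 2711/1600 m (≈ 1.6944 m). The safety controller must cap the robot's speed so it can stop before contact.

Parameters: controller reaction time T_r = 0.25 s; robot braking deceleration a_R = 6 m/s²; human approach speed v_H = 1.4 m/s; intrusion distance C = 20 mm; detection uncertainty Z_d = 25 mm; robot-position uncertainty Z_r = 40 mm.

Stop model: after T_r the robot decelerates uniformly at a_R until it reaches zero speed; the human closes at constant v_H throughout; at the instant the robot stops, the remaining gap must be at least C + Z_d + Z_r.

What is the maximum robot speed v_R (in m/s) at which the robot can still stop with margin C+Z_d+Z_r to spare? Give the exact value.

collect terms ⇒ (1/12)·v_R² + (29/60)·v_R + (-403/320) = 0
  disc = (29/60)² − 4·(1/12)·(-403/320) = 9409/14400 ; √disc = 97/120
  v_R = (−(29/60) + 97/120) / (2·(1/12)) = 39/20 m/s
check:
braking lasts T_s = (39/20)/6 = 0.3250 s
reaction-phase robot travel = 1.9500·0.2500 = 0.4875 m
braking distance = 1.9500²/(2·6.0000) = 0.3169 m
human closes 1.4000·0.5750 = 0.8050 m
margins: 0.0200+0.0250+0.0400 = 0.0850 m
sum ≈ 0.4875+0.3169+0.8050+0.0850 ≈ 1.6944 m = S ✓

v_R_max = 39/20 m/s = 1.9500 m/s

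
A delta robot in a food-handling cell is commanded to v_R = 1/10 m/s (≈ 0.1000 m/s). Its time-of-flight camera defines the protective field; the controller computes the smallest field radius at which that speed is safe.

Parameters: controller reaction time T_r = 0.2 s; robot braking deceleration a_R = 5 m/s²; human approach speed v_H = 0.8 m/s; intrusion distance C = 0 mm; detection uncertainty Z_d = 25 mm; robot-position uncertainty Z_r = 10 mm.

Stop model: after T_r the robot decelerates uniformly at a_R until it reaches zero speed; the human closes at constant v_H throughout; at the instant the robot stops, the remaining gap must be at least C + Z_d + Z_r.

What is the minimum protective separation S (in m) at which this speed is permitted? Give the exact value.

T_s = v_R/a_R = (1/10)/5 = 0.0200 s
reaction-phase robot travel = 0.1000·0.2000 = 0.0200 m
robot covers 0.1000·0.0200 − ½·5.0000·0.0200² = 0.0010 m while stopping
human over T_r+T_s: 0.8000·(0.2000+0.0200) = 0.1760 m
residual clearance needed = 0.0000+0.0250+0.0100 = 0.0350 m
S_min ≈ 0.0200+0.0010+0.1760+0.0350  ⇒  S_min = 29/125 m

S_min = 29/125 m = 0.2320 m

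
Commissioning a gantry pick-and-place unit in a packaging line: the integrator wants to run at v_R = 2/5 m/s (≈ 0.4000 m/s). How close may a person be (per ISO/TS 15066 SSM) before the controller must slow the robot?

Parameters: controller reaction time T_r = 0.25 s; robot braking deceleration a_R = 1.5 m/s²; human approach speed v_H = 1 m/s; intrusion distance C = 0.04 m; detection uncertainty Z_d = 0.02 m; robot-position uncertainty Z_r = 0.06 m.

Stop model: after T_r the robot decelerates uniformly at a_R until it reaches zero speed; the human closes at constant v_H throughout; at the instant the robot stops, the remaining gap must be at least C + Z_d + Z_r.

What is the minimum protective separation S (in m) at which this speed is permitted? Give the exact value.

S_min = 79/100 m = 0.7900 m

braking lasts T_s = (2/5)/(3/2) = 0.2667 s
robot in T_r: 0.4000·0.2500 = 0.1000 m
braking distance = 0.4000²/(2·1.5000) = 0.0533 m
human over T_r+T_s: 1.0000·(0.2500+0.2667) = 0.5167 m
residual clearance needed = 0.0400+0.0200+0.0600 = 0.1200 m
S_min ≈ 0.1000+0.0533+0.5167+0.1200  ⇒  S_min = 79/100 m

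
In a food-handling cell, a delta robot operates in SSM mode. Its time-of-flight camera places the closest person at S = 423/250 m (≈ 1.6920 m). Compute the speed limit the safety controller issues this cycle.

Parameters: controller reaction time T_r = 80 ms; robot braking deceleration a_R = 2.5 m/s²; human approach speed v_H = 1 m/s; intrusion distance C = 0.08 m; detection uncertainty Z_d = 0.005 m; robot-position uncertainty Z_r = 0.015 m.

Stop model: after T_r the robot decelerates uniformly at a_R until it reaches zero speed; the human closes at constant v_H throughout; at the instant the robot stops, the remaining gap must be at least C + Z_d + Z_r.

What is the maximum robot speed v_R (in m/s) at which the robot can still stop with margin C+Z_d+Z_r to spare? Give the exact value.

at the boundary: (1/5)·v² + (12/25)·v + (-189/125) = 0
  disc = (12/25)² − 4·(1/5)·(-189/125) = 36/25 ; √disc = 6/5
  v_R = (−(12/25) + 6/5) / (2·(1/5)) = 9/5 m/s
check:
stop time T_s = (9/5)/(5/2) = 0.7200 s
robot covers v_R·T_r = 1.8000·0.0800 = 0.1440 m before braking
braking distance = 1.8000²/(2·2.5000) = 0.6480 m
person approaches 1.0000·(0.0800+0.7200) = 0.8000 m
residual clearance needed = 0.0800+0.0050+0.0150 = 0.1000 m
sum ≈ 0.1440+0.6480+0.8000+0.1000 ≈ 1.6920 m = S ✓

v_R_max = 9/5 m/s = 1.8000 m/s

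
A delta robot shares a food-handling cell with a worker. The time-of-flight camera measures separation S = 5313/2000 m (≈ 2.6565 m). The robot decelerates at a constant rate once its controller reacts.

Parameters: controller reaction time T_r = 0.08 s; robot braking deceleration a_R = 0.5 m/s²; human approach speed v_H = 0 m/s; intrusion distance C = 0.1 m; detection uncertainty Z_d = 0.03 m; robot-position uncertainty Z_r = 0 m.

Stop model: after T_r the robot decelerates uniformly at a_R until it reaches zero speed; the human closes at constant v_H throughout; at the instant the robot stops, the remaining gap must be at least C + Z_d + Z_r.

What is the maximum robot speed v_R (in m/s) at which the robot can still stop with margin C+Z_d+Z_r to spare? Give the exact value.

at the boundary: (1)·v² + (2/25)·v + (-5053/2000) = 0
  disc = (2/25)² − 4·(1)·(-5053/2000) = 25281/2500 ; √disc = 159/50
  v_R = (−(2/25) + 159/50) / (2·(1)) = 31/20 m/s
check:
braking lasts T_s = (31/20)/(1/2) = 3.1000 s
reaction-phase robot travel = 1.5500·0.0800 = 0.1240 m
robot covers 1.5500·3.1000 − ½·0.5000·3.1000² = 2.4025 m while stopping
human over T_r+T_s: 0.0000·(0.0800+3.1000) = 0.0000 m
margins: 0.1000+0.0300+0.0000 = 0.1300 m
sum ≈ 0.1240+2.4025+0.0000+0.1300 ≈ 2.6565 m = S ✓

v_R_max = 31/20 m/s = 1.5500 m/s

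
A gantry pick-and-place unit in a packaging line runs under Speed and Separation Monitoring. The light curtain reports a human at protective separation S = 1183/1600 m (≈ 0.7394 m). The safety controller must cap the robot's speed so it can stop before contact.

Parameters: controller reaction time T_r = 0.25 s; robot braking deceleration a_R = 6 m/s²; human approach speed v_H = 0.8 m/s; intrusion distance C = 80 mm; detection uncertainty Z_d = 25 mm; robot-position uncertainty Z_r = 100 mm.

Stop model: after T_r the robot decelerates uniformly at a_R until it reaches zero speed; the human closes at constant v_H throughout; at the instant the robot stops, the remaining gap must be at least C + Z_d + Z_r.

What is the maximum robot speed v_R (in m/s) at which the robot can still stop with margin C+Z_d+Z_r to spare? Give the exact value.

v_R_max = 3/4 m/s = 0.7500 m/s

quadratic (1/12)·v² + (23/60)·v + (-107/320) = 0
  disc = (23/60)² − 4·(1/12)·(-107/320) = 3721/14400 ; √disc = 61/120
  v_R = (−(23/60) + 61/120) / (2·(1/12)) = 3/4 m/s
check:
braking lasts T_s = (3/4)/6 = 0.1250 s
robot in T_r: 0.7500·0.2500 = 0.1875 m
braking distance = 0.7500²/(2·6.0000) = 0.0469 m
human closes 0.8000·0.3750 = 0.3000 m
margins: 0.0800+0.0250+0.1000 = 0.2050 m
sum ≈ 0.1875+0.0469+0.3000+0.2050 ≈ 0.7394 m = S ✓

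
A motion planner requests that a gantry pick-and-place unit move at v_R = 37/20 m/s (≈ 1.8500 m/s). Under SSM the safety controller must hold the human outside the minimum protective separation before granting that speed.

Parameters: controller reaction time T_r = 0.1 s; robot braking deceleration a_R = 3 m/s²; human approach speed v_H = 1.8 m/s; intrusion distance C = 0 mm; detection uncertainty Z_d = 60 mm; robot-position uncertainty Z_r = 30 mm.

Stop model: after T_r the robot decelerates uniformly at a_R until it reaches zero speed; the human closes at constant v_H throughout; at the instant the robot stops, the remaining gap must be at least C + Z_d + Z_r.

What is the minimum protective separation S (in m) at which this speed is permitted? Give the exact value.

S_min = 205/96 m = 2.1354 m

stop time T_s = (37/20)/3 = 0.6167 s
reaction-phase robot travel = 1.8500·0.1000 = 0.1850 m
robot under decel: 1.8500²/(2·3.0000) = 0.5704 m
person approaches 1.8000·(0.1000+0.6167) = 1.2900 m
C+Z_d+Z_r = 0.0000+0.0600+0.0300 = 0.0900 m
S_min ≈ 0.1850+0.5704+1.2900+0.0900  ⇒  S_min = 205/96 m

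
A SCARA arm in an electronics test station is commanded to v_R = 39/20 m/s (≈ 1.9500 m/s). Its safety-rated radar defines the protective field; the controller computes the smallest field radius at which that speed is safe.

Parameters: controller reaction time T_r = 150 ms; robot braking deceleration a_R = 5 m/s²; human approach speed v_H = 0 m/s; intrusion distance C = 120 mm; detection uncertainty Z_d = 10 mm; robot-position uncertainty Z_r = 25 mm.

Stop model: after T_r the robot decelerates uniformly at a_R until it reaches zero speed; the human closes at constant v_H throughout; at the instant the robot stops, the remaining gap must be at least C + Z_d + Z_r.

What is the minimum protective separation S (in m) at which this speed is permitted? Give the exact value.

S_min = 3311/4000 m = 0.8277 m

stop time T_s = (39/20)/5 = 0.3900 s
reaction-phase robot travel = 1.9500·0.1500 = 0.2925 m
braking distance = 1.9500²/(2·5.0000) = 0.3802 m
human closes 0.0000·0.5400 = 0.0000 m
C+Z_d+Z_r = 0.1200+0.0100+0.0250 = 0.1550 m
S_min ≈ 0.2925+0.3802+0.0000+0.1550  ⇒  S_min = 3311/4000 m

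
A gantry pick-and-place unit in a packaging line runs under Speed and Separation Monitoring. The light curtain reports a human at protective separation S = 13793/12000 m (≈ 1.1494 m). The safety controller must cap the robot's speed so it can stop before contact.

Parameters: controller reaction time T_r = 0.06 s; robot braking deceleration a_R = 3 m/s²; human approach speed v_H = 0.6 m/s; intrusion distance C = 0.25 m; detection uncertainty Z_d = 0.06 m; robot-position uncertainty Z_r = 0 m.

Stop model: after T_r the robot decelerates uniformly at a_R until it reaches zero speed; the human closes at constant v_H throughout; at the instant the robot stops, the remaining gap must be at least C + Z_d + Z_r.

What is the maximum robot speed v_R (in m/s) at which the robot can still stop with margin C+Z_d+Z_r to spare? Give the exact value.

at the boundary: (1/6)·v² + (13/50)·v + (-9641/12000) = 0
  disc = (13/50)² − 4·(1/6)·(-9641/12000) = 54289/90000 ; √disc = 233/300
  v_R = (−(13/50) + 233/300) / (2·(1/6)) = 31/20 m/s
check:
T_s = v_R/a_R = (31/20)/3 = 0.5167 s
robot covers v_R·T_r = 1.5500·0.0600 = 0.0930 m before braking
robot under decel: 1.5500²/(2·3.0000) = 0.4004 m
human closes 0.6000·0.5767 = 0.3460 m
residual clearance needed = 0.2500+0.0600+0.0000 = 0.3100 m
sum ≈ 0.0930+0.4004+0.3460+0.3100 ≈ 1.1494 m = S ✓

v_R_max = 31/20 m/s = 1.5500 m/s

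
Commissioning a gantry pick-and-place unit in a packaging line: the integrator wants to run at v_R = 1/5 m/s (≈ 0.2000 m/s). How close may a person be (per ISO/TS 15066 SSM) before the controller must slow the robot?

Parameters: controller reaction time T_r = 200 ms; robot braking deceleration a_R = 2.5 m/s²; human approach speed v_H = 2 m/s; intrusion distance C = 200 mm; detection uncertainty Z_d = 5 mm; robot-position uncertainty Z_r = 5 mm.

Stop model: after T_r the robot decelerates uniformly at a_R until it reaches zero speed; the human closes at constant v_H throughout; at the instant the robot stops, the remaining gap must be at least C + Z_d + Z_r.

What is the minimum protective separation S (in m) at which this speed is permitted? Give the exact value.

stop time T_s = (1/5)/(5/2) = 0.0800 s
robot covers v_R·T_r = 0.2000·0.2000 = 0.0400 m before braking
braking distance = 0.2000²/(2·2.5000) = 0.0080 m
person approaches 2.0000·(0.2000+0.0800) = 0.5600 m
residual clearance needed = 0.2000+0.0050+0.0050 = 0.2100 m
S_min ≈ 0.0400+0.0080+0.5600+0.2100  ⇒  S_min = 409/500 m

S_min = 409/500 m = 0.8180 m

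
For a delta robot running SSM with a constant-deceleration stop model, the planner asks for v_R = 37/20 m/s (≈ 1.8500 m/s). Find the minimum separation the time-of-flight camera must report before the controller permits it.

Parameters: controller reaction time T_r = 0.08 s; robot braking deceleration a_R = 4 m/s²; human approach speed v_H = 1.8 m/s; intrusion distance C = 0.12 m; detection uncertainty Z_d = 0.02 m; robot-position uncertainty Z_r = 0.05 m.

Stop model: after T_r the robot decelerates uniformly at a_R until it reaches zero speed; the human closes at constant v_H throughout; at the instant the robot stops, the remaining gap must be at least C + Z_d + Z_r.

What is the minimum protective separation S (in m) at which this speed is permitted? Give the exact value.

T_s = v_R/a_R = (37/20)/4 = 0.4625 s
robot covers v_R·T_r = 1.8500·0.0800 = 0.1480 m before braking
robot covers 1.8500·0.4625 − ½·4.0000·0.4625² = 0.4278 m while stopping
human over T_r+T_s: 1.8000·(0.0800+0.4625) = 0.9765 m
residual clearance needed = 0.1200+0.0200+0.0500 = 0.1900 m
S_min ≈ 0.1480+0.4278+0.9765+0.1900  ⇒  S_min = 27877/16000 m

S_min = 27877/16000 m = 1.7423 m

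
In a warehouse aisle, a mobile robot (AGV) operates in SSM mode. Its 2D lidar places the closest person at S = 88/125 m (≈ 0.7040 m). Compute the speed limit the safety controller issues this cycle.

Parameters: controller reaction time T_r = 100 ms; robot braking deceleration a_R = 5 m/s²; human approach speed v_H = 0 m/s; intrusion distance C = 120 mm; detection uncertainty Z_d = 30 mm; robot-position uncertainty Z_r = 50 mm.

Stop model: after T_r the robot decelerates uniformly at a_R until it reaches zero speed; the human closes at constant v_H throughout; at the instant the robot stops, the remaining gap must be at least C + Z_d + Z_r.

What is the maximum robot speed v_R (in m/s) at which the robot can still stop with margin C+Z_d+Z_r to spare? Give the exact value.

collect terms ⇒ (1/10)·v_R² + (1/10)·v_R + (-63/125) = 0
  disc = (1/10)² − 4·(1/10)·(-63/125) = 529/2500 ; √disc = 23/50
  v_R = (−(1/10) + 23/50) / (2·(1/10)) = 9/5 m/s
check:
T_s = v_R/a_R = (9/5)/5 = 0.3600 s
robot in T_r: 1.8000·0.1000 = 0.1800 m
robot under decel: 1.8000²/(2·5.0000) = 0.3240 m
human closes 0.0000·0.4600 = 0.0000 m
residual clearance needed = 0.1200+0.0300+0.0500 = 0.2000 m
sum ≈ 0.1800+0.3240+0.0000+0.2000 ≈ 0.7040 m = S ✓

v_R_max = 9/5 m/s = 1.8000 m/s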